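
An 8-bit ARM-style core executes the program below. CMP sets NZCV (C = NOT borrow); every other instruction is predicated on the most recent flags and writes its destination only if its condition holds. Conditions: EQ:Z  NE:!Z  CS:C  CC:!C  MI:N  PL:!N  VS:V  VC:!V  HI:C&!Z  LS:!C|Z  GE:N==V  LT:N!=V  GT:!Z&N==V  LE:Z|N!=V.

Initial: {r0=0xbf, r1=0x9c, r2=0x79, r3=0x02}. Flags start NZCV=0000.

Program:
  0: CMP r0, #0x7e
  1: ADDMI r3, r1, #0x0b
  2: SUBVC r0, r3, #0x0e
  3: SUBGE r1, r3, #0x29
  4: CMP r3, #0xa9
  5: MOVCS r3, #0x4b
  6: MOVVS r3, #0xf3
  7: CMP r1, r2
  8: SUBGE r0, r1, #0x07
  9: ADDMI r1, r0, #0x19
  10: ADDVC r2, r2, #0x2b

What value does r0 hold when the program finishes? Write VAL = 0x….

[0] flags=0011 → (cmp)
[1] flags=0011 MI?F → skip
[2] flags=0011 VC?F → skip
[3] flags=0011 GE?F → skip
[4] flags=0000 → (cmp)
[5] flags=0000 CS?F → skip
[6] flags=0000 VS?F → skip
[7] flags=0011 → (cmp)
[8] flags=0011 GE?F → skip
[9] flags=0011 MI?F → skip
[10] flags=0011 VC?F → skip

VAL = 0xbf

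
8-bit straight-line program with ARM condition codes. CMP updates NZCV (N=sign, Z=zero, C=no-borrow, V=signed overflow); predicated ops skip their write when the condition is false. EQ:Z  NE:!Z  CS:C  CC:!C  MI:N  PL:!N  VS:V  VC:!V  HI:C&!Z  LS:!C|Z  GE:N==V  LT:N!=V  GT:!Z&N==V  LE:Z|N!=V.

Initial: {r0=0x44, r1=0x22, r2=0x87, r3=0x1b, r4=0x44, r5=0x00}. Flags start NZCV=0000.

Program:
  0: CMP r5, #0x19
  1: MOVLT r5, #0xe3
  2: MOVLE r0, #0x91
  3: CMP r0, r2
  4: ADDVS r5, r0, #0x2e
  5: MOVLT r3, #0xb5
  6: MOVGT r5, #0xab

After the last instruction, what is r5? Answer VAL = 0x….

VAL = 0xab

[0] flags=1000 → (cmp)
[1] flags=1000 LT?T → r5=0xe3
[2] flags=1000 LE?T → r0=0x91
[3] flags=0010 → (cmp)
[4] flags=0010 VS?F → skip
[5] flags=0010 LT?F → skip
[6] flags=0010 GT?T → r5=0xab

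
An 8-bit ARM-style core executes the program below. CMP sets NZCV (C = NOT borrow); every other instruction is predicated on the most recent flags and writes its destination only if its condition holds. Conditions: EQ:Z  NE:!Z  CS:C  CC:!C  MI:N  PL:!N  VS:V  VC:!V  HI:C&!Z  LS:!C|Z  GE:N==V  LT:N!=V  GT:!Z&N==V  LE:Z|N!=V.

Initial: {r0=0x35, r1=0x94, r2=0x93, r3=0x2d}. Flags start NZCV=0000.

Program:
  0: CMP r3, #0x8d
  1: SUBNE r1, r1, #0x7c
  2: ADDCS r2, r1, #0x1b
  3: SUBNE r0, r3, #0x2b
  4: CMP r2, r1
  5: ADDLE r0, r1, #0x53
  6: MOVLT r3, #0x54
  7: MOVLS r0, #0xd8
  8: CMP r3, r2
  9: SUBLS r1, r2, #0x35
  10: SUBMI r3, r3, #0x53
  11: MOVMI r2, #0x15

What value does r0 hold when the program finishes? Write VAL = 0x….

[0] flags=1001 → (cmp)
[1] flags=1001 NE?T → r1=0x18
[2] flags=1001 CS?F → skip
[3] flags=1001 NE?T → r0=0x02
[4] flags=0011 → (cmp)
[5] flags=0011 LE?T → r0=0x6b
[6] flags=0011 LT?T → r3=0x54
[7] flags=0011 LS?F → skip
[8] flags=1001 → (cmp)
[9] flags=1001 LS?T → r1=0x5e
[10] flags=1001 MI?T → r3=0x01
[11] flags=1001 MI?T → r2=0x15

VAL = 0x6b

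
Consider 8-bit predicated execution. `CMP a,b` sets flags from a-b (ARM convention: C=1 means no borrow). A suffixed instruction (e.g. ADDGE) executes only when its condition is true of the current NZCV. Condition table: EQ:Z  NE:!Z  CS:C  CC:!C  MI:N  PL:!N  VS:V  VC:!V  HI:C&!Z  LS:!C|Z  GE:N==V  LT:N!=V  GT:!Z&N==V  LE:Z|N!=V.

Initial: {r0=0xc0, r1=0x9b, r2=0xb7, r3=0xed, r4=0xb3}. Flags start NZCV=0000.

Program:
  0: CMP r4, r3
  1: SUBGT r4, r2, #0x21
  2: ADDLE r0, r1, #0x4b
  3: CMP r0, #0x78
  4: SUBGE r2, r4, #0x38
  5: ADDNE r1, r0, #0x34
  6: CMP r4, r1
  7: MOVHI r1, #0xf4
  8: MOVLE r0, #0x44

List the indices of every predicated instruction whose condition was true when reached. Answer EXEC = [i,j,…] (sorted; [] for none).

EXEC = [2,5,7,8]

[0] flags=1000 → (cmp)
[1] flags=1000 GT?F → skip
[2] flags=1000 LE?T → r0=0xe6
[3] flags=0011 → (cmp)
[4] flags=0011 GE?F → skip
[5] flags=0011 NE?T → r1=0x1a
[6] flags=1010 → (cmp)
[7] flags=1010 HI?T → r1=0xf4
[8] flags=1010 LE?T → r0=0x44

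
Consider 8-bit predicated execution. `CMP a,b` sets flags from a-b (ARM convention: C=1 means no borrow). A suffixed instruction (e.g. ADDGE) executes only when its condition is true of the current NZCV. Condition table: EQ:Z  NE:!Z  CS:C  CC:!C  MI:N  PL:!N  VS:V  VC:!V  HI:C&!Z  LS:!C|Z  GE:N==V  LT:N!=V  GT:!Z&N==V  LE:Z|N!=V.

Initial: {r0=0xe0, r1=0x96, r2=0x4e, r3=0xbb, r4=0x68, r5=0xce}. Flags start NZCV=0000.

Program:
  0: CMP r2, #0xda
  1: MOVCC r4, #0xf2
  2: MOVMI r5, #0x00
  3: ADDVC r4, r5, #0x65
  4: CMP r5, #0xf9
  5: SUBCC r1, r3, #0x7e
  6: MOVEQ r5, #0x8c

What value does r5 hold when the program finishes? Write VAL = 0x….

0: ✓ CMP  NZCV=0000
1: ✓ MOVCC  r4←0xf2
2: · MOVMI
3: ✓ ADDVC  r4←0x33
4: ✓ CMP  NZCV=1000
5: ✓ SUBCC  r1←0x3d
6: · MOVEQ

VAL = 0xce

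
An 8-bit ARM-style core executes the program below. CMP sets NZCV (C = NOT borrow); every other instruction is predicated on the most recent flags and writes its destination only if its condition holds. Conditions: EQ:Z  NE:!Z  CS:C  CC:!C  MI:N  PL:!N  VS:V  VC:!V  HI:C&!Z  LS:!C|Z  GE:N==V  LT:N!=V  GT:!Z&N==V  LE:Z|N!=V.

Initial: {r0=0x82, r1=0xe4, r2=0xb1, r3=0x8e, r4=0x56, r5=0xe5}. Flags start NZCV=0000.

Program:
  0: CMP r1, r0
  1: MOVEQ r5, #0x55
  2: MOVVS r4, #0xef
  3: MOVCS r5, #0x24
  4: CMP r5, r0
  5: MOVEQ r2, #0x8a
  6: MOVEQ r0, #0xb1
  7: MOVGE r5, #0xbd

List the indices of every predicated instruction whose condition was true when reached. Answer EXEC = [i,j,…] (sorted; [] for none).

EXEC = [3,7]

[0] flags=0010 → (cmp)
[1] flags=0010 EQ?F → skip
[2] flags=0010 VS?F → skip
[3] flags=0010 CS?T → r5=0x24
[4] flags=1001 → (cmp)
[5] flags=1001 EQ?F → skip
[6] flags=1001 EQ?F → skip
[7] flags=1001 GE?T → r5=0xbd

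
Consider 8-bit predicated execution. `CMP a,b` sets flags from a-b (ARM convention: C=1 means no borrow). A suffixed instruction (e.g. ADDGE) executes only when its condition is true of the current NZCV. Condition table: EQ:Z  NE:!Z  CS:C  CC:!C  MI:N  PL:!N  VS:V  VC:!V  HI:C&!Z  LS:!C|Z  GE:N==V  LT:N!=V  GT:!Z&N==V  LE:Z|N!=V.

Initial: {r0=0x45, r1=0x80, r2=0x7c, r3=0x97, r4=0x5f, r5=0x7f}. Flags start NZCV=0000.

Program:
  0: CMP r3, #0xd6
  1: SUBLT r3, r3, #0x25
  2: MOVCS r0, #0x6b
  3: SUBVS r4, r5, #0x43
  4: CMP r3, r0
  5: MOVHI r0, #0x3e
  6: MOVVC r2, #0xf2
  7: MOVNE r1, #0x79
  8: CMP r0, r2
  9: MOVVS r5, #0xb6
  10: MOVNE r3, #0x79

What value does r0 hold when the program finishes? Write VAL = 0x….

0: ✓ CMP  NZCV=1000
1: ✓ SUBLT  r3←0x72
2: · MOVCS
3: · SUBVS
4: ✓ CMP  NZCV=0010
5: ✓ MOVHI  r0←0x3e
6: ✓ MOVVC  r2←0xf2
7: ✓ MOVNE  r1←0x79
8: ✓ CMP  NZCV=0000
9: · MOVVS
10: ✓ MOVNE  r3←0x79

VAL = 0x3e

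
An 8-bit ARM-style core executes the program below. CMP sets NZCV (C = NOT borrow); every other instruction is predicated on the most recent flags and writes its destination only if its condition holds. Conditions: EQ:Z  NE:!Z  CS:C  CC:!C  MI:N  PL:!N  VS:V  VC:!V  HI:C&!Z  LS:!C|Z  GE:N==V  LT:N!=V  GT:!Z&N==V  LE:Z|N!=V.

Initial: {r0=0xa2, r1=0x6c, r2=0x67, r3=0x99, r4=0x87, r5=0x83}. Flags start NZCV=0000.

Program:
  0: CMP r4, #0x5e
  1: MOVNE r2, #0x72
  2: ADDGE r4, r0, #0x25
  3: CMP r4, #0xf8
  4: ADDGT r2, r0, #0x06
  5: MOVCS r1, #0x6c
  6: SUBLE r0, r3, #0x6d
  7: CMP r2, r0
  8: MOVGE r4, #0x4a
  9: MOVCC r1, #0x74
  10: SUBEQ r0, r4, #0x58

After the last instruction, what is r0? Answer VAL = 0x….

VAL = 0x2c

[0] flags=0011 → (cmp)
[1] flags=0011 NE?T → r2=0x72
[2] flags=0011 GE?F → skip
[3] flags=1000 → (cmp)
[4] flags=1000 GT?F → skip
[5] flags=1000 CS?F → skip
[6] flags=1000 LE?T → r0=0x2c
[7] flags=0010 → (cmp)
[8] flags=0010 GE?T → r4=0x4a
[9] flags=0010 CC?F → skip
[10] flags=0010 EQ?F → skip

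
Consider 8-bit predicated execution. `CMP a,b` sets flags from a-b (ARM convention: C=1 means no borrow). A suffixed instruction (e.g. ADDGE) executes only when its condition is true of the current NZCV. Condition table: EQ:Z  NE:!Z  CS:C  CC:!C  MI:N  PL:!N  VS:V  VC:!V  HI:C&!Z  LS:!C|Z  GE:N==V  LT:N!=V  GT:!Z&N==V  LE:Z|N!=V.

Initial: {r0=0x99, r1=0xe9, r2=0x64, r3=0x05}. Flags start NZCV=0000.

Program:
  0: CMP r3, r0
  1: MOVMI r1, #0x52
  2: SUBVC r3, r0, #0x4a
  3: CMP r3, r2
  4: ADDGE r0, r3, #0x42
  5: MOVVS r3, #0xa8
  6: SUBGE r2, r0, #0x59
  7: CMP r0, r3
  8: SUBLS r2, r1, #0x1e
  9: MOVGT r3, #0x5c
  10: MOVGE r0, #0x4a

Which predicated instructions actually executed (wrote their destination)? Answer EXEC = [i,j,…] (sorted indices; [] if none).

EXEC = [2]

0: ✓ CMP  NZCV=0000
1: · MOVMI
2: ✓ SUBVC  r3←0x4f
3: ✓ CMP  NZCV=1000
4: · ADDGE
5: · MOVVS
6: · SUBGE
7: ✓ CMP  NZCV=0011
8: · SUBLS
9: · MOVGT
10: · MOVGE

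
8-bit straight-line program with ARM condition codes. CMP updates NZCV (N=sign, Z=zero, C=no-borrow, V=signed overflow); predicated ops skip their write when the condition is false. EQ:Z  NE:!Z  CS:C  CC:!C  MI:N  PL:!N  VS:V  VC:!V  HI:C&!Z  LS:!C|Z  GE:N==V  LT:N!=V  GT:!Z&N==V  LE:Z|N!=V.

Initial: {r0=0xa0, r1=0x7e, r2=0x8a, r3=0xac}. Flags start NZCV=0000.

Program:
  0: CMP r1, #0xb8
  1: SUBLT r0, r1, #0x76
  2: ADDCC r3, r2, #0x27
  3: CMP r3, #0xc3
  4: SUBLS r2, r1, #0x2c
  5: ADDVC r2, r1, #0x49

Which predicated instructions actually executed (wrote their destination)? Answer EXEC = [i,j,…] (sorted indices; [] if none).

EXEC = [2,4,5]

[0] flags=1001 → (cmp)
[1] flags=1001 LT?F → skip
[2] flags=1001 CC?T → r3=0xb1
[3] flags=1000 → (cmp)
[4] flags=1000 LS?T → r2=0x52
[5] flags=1000 VC?T → r2=0xc7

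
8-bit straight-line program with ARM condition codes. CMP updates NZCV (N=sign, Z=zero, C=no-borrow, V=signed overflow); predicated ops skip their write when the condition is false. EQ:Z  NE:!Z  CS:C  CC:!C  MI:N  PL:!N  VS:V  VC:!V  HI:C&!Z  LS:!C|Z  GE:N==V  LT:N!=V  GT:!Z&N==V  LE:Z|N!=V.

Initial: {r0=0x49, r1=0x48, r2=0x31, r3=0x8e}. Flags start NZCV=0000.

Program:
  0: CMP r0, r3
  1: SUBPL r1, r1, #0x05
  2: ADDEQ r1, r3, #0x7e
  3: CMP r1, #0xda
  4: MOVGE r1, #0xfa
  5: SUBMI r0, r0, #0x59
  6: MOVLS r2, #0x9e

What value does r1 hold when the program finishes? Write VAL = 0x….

[0] flags=1001 → (cmp)
[1] flags=1001 PL?F → skip
[2] flags=1001 EQ?F → skip
[3] flags=0000 → (cmp)
[4] flags=0000 GE?T → r1=0xfa
[5] flags=0000 MI?F → skip
[6] flags=0000 LS?T → r2=0x9e

VAL = 0xfa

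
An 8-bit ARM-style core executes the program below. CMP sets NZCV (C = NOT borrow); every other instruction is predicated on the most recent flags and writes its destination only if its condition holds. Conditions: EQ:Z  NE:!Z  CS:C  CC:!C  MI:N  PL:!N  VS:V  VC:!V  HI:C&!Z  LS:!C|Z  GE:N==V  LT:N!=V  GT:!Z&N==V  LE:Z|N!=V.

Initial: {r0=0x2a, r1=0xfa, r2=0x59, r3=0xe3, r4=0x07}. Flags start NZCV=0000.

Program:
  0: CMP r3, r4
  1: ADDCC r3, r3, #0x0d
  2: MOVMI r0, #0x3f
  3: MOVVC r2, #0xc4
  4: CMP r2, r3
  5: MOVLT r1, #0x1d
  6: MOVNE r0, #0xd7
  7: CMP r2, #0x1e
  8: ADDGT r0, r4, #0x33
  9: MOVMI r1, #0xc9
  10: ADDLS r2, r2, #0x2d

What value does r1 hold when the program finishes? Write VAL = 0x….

[0] flags=1010 → (cmp)
[1] flags=1010 CC?F → skip
[2] flags=1010 MI?T → r0=0x3f
[3] flags=1010 VC?T → r2=0xc4
[4] flags=1000 → (cmp)
[5] flags=1000 LT?T → r1=0x1d
[6] flags=1000 NE?T → r0=0xd7
[7] flags=1010 → (cmp)
[8] flags=1010 GT?F → skip
[9] flags=1010 MI?T → r1=0xc9
[10] flags=1010 LS?F → skip

VAL = 0xc9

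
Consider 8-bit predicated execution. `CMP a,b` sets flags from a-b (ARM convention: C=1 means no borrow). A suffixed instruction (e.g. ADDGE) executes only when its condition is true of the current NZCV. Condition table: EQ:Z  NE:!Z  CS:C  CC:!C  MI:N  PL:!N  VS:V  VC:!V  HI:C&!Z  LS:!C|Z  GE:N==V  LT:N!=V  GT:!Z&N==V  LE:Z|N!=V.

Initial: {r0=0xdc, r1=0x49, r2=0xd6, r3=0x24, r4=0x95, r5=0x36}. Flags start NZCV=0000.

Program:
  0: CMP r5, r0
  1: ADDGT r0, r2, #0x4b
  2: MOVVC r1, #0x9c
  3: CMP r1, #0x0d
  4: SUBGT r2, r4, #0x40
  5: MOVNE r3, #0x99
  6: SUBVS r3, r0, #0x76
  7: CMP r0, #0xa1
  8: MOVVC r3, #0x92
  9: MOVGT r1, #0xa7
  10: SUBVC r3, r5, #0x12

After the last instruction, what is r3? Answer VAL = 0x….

[0] flags=0000 → (cmp)
[1] flags=0000 GT?T → r0=0x21
[2] flags=0000 VC?T → r1=0x9c
[3] flags=1010 → (cmp)
[4] flags=1010 GT?F → skip
[5] flags=1010 NE?T → r3=0x99
[6] flags=1010 VS?F → skip
[7] flags=1001 → (cmp)
[8] flags=1001 VC?F → skip
[9] flags=1001 GT?T → r1=0xa7
[10] flags=1001 VC?F → skip

VAL = 0x99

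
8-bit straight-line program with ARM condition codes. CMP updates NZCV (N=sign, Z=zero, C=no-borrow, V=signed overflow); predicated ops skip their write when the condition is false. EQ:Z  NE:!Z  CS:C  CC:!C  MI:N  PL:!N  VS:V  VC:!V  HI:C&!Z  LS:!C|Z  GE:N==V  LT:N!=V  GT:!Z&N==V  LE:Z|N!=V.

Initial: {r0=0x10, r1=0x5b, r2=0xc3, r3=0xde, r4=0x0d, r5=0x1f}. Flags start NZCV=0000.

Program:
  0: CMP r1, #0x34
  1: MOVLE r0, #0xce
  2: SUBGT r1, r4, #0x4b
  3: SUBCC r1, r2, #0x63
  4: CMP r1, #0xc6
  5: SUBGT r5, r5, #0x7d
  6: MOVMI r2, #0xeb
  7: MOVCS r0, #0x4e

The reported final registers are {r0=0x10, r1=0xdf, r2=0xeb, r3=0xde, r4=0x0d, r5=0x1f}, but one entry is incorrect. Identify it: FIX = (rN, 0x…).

FIX = (r1, 0xc2)

0: ✓ CMP  NZCV=0010
1: · MOVLE
2: ✓ SUBGT  r1←0xc2
3: · SUBCC
4: ✓ CMP  NZCV=1000
5: · SUBGT
6: ✓ MOVMI  r2←0xeb
7: · MOVCS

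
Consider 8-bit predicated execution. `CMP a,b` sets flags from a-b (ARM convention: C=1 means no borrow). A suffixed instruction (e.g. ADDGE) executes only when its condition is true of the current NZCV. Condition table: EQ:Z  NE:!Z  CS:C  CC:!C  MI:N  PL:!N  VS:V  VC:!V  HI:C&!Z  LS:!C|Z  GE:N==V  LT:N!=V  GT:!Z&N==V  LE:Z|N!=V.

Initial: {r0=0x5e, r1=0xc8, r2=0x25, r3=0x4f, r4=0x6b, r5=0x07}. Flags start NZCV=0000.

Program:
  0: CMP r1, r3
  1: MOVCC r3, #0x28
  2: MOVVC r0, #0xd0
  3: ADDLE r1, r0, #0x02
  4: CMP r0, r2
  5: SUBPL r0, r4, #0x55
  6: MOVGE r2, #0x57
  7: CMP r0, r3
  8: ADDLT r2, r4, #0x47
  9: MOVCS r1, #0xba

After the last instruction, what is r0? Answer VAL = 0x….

VAL = 0x16

[0] flags=0011 → (cmp)
[1] flags=0011 CC?F → skip
[2] flags=0011 VC?F → skip
[3] flags=0011 LE?T → r1=0x60
[4] flags=0010 → (cmp)
[5] flags=0010 PL?T → r0=0x16
[6] flags=0010 GE?T → r2=0x57
[7] flags=1000 → (cmp)
[8] flags=1000 LT?T → r2=0xb2
[9] flags=1000 CS?F → skip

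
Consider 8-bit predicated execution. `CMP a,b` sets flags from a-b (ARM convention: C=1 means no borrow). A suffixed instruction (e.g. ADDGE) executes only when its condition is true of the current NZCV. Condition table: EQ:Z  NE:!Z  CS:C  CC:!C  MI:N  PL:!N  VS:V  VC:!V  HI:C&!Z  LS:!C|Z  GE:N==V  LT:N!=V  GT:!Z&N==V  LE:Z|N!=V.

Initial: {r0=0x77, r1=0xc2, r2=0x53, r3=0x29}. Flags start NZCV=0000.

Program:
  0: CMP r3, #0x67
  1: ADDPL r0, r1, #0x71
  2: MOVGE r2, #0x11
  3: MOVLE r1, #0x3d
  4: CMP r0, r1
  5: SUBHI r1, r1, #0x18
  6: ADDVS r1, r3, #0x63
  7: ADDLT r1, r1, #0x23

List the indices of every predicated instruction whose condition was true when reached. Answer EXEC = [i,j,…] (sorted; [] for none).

[0] flags=1000 → (cmp)
[1] flags=1000 PL?F → skip
[2] flags=1000 GE?F → skip
[3] flags=1000 LE?T → r1=0x3d
[4] flags=0010 → (cmp)
[5] flags=0010 HI?T → r1=0x25
[6] flags=0010 VS?F → skip
[7] flags=0010 LT?F → skip

EXEC = [3,5]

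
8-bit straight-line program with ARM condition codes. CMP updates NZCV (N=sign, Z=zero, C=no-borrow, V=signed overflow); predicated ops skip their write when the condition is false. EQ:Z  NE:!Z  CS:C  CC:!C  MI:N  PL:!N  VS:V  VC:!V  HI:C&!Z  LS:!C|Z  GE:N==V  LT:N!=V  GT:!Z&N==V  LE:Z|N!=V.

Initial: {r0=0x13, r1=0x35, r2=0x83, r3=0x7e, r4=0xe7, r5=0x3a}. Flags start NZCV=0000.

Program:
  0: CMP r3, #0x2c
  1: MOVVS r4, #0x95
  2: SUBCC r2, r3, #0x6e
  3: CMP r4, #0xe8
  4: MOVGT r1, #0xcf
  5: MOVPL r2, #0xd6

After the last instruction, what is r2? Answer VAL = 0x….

[0] flags=0010 → (cmp)
[1] flags=0010 VS?F → skip
[2] flags=0010 CC?F → skip
[3] flags=1000 → (cmp)
[4] flags=1000 GT?F → skip
[5] flags=1000 PL?F → skip

VAL = 0x83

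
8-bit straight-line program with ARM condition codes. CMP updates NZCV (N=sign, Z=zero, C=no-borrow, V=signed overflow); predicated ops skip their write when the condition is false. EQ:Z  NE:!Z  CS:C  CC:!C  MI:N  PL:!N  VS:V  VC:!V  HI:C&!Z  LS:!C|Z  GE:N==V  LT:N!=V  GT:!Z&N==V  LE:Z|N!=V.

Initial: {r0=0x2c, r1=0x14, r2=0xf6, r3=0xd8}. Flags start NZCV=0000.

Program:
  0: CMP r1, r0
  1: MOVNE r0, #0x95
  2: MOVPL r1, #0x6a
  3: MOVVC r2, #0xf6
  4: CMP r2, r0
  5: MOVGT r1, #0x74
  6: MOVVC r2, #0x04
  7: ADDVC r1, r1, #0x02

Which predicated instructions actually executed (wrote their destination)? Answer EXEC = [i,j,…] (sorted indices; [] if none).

EXEC = [1,3,5,6,7]

0: ✓ CMP  NZCV=1000
1: ✓ MOVNE  r0←0x95
2: · MOVPL
3: ✓ MOVVC  r2←0xf6
4: ✓ CMP  NZCV=0010
5: ✓ MOVGT  r1←0x74
6: ✓ MOVVC  r2←0x04
7: ✓ ADDVC  r1←0x76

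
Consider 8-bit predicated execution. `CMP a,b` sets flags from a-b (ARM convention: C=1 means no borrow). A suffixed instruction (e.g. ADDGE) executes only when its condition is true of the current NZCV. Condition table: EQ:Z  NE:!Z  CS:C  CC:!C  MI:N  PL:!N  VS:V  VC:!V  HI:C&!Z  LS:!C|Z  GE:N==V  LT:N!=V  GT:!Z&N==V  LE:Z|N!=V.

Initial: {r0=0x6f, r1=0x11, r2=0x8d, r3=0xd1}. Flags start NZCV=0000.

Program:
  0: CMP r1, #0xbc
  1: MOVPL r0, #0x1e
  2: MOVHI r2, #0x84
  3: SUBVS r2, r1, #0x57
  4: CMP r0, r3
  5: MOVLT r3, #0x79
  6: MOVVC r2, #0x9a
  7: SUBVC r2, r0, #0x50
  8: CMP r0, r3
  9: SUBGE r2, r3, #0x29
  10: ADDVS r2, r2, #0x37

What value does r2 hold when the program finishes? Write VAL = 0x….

VAL = 0xa8

0: ✓ CMP  NZCV=0000
1: ✓ MOVPL  r0←0x1e
2: · MOVHI
3: · SUBVS
4: ✓ CMP  NZCV=0000
5: · MOVLT
6: ✓ MOVVC  r2←0x9a
7: ✓ SUBVC  r2←0xce
8: ✓ CMP  NZCV=0000
9: ✓ SUBGE  r2←0xa8
10: · ADDVS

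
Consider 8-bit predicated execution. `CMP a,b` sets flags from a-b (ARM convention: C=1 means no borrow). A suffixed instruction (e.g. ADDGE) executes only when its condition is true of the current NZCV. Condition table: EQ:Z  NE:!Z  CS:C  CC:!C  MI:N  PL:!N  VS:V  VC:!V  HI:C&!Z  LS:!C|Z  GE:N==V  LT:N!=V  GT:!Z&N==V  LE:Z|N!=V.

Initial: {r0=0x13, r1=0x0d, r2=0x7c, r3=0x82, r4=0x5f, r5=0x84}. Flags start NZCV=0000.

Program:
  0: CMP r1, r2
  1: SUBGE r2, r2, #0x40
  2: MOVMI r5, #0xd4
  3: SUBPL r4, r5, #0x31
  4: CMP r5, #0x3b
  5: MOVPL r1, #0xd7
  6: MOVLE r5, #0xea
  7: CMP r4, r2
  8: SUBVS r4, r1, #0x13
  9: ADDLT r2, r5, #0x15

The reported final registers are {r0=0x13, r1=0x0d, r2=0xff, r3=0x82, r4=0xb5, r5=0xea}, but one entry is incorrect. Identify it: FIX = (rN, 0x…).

[0] flags=1000 → (cmp)
[1] flags=1000 GE?F → skip
[2] flags=1000 MI?T → r5=0xd4
[3] flags=1000 PL?F → skip
[4] flags=1010 → (cmp)
[5] flags=1010 PL?F → skip
[6] flags=1010 LE?T → r5=0xea
[7] flags=1000 → (cmp)
[8] flags=1000 VS?F → skip
[9] flags=1000 LT?T → r2=0xff

FIX = (r4, 0x5f)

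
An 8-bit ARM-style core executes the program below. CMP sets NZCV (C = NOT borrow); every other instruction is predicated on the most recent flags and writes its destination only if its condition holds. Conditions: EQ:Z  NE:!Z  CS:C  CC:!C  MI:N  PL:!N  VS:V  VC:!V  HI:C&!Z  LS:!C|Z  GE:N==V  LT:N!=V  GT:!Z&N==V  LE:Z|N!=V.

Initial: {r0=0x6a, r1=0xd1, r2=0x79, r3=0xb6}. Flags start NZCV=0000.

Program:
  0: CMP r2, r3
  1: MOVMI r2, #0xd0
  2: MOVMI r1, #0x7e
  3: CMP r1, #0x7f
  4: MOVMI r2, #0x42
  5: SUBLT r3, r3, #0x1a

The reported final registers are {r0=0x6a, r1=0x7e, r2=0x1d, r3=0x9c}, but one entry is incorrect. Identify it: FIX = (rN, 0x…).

FIX = (r2, 0x42)

0: ✓ CMP  NZCV=1001
1: ✓ MOVMI  r2←0xd0
2: ✓ MOVMI  r1←0x7e
3: ✓ CMP  NZCV=1000
4: ✓ MOVMI  r2←0x42
5: ✓ SUBLT  r3←0x9c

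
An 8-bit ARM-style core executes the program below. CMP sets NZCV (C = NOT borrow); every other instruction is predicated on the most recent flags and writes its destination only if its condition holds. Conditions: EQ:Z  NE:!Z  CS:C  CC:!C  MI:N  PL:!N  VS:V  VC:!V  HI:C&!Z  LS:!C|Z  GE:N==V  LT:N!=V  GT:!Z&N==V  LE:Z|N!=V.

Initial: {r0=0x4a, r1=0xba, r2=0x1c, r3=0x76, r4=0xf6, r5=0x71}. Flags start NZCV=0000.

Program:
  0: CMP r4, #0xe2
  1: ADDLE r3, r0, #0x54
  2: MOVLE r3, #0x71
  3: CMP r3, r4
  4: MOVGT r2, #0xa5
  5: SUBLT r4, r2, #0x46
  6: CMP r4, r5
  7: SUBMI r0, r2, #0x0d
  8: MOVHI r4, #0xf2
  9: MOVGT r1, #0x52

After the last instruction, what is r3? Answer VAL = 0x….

VAL = 0x76

0: ✓ CMP  NZCV=0010
1: · ADDLE
2: · MOVLE
3: ✓ CMP  NZCV=1001
4: ✓ MOVGT  r2←0xa5
5: · SUBLT
6: ✓ CMP  NZCV=1010
7: ✓ SUBMI  r0←0x98
8: ✓ MOVHI  r4←0xf2
9: · MOVGT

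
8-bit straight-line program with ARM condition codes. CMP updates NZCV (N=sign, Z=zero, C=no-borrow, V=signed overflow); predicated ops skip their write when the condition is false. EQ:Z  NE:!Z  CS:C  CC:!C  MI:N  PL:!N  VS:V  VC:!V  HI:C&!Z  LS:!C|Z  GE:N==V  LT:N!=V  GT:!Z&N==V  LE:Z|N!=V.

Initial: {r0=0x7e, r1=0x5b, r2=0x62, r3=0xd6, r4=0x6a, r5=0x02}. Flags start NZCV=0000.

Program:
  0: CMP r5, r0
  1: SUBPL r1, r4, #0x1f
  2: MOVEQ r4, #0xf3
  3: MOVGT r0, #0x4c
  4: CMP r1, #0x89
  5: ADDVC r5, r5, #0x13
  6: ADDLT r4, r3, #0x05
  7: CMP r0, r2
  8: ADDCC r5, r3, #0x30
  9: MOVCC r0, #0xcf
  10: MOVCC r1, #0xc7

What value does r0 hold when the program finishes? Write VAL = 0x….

VAL = 0x7e

0: ✓ CMP  NZCV=1000
1: · SUBPL
2: · MOVEQ
3: · MOVGT
4: ✓ CMP  NZCV=1001
5: · ADDVC
6: · ADDLT
7: ✓ CMP  NZCV=0010
8: · ADDCC
9: · MOVCC
10: · MOVCC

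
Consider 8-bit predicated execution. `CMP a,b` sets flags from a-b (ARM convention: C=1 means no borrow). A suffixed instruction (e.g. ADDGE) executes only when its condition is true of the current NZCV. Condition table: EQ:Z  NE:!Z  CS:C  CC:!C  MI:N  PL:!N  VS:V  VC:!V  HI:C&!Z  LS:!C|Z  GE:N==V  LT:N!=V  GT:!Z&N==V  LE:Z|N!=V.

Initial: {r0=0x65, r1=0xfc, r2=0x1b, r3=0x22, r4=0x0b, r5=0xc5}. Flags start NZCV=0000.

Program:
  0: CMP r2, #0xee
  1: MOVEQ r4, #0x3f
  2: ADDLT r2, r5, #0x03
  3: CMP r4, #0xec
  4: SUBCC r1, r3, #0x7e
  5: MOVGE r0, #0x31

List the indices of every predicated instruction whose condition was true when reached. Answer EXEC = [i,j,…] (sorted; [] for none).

EXEC = [4,5]

0: ✓ CMP  NZCV=0000
1: · MOVEQ
2: · ADDLT
3: ✓ CMP  NZCV=0000
4: ✓ SUBCC  r1←0xa4
5: ✓ MOVGE  r0←0x31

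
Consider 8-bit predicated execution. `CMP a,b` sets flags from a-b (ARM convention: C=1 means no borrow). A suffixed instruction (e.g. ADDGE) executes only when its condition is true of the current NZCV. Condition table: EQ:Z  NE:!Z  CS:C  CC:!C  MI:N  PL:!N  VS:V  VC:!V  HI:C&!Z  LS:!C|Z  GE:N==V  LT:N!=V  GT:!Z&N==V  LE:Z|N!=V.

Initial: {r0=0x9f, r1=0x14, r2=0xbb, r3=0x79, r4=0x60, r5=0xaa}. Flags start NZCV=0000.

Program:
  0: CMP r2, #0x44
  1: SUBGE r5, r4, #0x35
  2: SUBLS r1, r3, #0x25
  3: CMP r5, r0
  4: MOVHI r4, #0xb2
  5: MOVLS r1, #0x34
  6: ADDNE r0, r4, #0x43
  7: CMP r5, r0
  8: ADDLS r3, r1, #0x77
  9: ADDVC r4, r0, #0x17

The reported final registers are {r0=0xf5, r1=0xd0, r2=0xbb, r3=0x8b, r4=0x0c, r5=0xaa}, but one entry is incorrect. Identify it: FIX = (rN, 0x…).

[0] flags=0011 → (cmp)
[1] flags=0011 GE?F → skip
[2] flags=0011 LS?F → skip
[3] flags=0010 → (cmp)
[4] flags=0010 HI?T → r4=0xb2
[5] flags=0010 LS?F → skip
[6] flags=0010 NE?T → r0=0xf5
[7] flags=1000 → (cmp)
[8] flags=1000 LS?T → r3=0x8b
[9] flags=1000 VC?T → r4=0x0c

FIX = (r1, 0x14)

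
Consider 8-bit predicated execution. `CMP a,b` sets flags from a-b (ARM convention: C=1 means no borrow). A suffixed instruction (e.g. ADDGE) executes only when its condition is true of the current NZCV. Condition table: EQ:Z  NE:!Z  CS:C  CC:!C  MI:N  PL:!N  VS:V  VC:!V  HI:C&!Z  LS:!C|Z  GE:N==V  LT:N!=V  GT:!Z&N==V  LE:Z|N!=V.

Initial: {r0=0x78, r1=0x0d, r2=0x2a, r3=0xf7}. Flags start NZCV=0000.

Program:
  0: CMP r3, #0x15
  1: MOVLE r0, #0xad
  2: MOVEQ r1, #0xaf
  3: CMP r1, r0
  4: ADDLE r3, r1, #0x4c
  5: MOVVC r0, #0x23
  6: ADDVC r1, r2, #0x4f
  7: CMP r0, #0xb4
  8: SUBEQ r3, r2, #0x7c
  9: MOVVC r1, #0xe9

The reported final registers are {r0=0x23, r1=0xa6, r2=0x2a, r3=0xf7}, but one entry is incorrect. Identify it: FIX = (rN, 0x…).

[0] flags=1010 → (cmp)
[1] flags=1010 LE?T → r0=0xad
[2] flags=1010 EQ?F → skip
[3] flags=0000 → (cmp)
[4] flags=0000 LE?F → skip
[5] flags=0000 VC?T → r0=0x23
[6] flags=0000 VC?T → r1=0x79
[7] flags=0000 → (cmp)
[8] flags=0000 EQ?F → skip
[9] flags=0000 VC?T → r1=0xe9

FIX = (r1, 0xe9)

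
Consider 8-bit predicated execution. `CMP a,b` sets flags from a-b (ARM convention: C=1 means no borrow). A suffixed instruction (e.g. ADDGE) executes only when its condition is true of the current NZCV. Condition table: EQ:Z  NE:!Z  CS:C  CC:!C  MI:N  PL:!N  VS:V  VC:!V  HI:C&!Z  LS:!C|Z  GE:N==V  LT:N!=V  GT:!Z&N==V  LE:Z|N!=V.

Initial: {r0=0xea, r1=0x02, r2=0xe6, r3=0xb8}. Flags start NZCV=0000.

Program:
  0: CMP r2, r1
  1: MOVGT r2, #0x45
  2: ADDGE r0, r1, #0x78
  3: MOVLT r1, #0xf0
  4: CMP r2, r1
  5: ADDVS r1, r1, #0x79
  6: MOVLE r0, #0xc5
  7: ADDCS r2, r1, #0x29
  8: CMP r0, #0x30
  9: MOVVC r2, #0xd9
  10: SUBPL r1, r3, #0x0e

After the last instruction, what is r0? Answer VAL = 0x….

VAL = 0xc5

0: ✓ CMP  NZCV=1010
1: · MOVGT
2: · ADDGE
3: ✓ MOVLT  r1←0xf0
4: ✓ CMP  NZCV=1000
5: · ADDVS
6: ✓ MOVLE  r0←0xc5
7: · ADDCS
8: ✓ CMP  NZCV=1010
9: ✓ MOVVC  r2←0xd9
10: · SUBPL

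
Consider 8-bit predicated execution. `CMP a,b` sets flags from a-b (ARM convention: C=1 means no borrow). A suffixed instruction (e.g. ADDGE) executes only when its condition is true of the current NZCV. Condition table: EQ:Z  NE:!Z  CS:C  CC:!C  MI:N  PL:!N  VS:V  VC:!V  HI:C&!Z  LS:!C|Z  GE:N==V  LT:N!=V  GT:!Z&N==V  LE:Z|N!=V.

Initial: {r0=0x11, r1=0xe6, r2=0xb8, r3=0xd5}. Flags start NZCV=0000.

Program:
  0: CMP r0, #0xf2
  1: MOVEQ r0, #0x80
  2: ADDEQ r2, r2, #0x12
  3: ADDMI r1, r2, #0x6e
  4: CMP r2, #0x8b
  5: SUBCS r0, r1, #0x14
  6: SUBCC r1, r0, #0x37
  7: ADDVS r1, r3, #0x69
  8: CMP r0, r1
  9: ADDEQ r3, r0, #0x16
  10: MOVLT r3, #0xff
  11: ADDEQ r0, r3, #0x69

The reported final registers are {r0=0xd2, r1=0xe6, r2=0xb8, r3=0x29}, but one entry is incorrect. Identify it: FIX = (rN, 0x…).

FIX = (r3, 0xff)

0: ✓ CMP  NZCV=0000
1: · MOVEQ
2: · ADDEQ
3: · ADDMI
4: ✓ CMP  NZCV=0010
5: ✓ SUBCS  r0←0xd2
6: · SUBCC
7: · ADDVS
8: ✓ CMP  NZCV=1000
9: · ADDEQ
10: ✓ MOVLT  r3←0xff
11: · ADDEQ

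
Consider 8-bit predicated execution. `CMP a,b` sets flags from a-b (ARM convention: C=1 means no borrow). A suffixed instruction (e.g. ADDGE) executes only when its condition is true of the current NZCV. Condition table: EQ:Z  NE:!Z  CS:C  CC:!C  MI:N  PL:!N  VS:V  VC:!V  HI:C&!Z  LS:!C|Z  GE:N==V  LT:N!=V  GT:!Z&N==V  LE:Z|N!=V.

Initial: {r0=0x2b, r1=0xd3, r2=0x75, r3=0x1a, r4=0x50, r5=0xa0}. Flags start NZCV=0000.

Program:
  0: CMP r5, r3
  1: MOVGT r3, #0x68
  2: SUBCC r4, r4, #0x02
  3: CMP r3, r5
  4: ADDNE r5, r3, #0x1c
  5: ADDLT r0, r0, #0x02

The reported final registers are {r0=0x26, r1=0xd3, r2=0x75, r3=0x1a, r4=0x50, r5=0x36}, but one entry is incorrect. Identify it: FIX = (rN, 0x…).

FIX = (r0, 0x2b)

0: ✓ CMP  NZCV=1010
1: · MOVGT
2: · SUBCC
3: ✓ CMP  NZCV=0000
4: ✓ ADDNE  r5←0x36
5: · ADDLT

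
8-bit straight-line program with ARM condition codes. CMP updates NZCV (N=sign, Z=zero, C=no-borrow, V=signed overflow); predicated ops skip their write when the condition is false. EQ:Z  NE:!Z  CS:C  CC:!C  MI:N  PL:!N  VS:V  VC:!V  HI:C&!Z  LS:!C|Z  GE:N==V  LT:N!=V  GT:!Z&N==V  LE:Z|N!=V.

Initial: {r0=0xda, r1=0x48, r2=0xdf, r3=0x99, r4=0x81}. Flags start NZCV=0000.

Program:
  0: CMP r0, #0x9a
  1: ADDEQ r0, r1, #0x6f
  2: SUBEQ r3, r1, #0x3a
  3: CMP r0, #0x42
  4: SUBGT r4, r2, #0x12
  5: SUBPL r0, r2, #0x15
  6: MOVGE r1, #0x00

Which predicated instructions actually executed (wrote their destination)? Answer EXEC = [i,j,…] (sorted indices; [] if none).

[0] flags=0010 → (cmp)
[1] flags=0010 EQ?F → skip
[2] flags=0010 EQ?F → skip
[3] flags=1010 → (cmp)
[4] flags=1010 GT?F → skip
[5] flags=1010 PL?F → skip
[6] flags=1010 GE?F → skip

EXEC = []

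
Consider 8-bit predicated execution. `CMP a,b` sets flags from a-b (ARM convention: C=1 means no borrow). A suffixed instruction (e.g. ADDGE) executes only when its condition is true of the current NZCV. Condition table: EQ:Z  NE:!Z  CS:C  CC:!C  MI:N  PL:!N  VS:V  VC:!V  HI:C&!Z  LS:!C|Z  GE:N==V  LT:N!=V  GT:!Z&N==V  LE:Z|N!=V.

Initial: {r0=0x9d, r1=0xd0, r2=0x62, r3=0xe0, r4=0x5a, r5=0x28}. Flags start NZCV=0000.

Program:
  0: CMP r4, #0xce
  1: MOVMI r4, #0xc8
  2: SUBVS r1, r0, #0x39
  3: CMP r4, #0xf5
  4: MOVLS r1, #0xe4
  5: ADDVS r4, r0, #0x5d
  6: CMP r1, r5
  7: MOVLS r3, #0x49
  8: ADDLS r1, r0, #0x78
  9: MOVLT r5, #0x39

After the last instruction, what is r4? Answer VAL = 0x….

VAL = 0xc8

[0] flags=1001 → (cmp)
[1] flags=1001 MI?T → r4=0xc8
[2] flags=1001 VS?T → r1=0x64
[3] flags=1000 → (cmp)
[4] flags=1000 LS?T → r1=0xe4
[5] flags=1000 VS?F → skip
[6] flags=1010 → (cmp)
[7] flags=1010 LS?F → skip
[8] flags=1010 LS?F → skip
[9] flags=1010 LT?T → r5=0x39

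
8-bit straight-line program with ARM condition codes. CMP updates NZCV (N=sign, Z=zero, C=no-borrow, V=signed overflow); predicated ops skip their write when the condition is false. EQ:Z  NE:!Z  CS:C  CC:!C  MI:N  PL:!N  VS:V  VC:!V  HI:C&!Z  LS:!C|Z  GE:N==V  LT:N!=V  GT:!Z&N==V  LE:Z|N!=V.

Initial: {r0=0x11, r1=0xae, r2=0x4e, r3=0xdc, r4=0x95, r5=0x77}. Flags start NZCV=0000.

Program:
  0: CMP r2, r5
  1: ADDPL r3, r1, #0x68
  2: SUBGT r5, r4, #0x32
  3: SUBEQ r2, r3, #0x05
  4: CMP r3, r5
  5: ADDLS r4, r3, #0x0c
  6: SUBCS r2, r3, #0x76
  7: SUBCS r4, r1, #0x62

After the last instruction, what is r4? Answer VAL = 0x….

VAL = 0x4c

0: ✓ CMP  NZCV=1000
1: · ADDPL
2: · SUBGT
3: · SUBEQ
4: ✓ CMP  NZCV=0011
5: · ADDLS
6: ✓ SUBCS  r2←0x66
7: ✓ SUBCS  r4←0x4c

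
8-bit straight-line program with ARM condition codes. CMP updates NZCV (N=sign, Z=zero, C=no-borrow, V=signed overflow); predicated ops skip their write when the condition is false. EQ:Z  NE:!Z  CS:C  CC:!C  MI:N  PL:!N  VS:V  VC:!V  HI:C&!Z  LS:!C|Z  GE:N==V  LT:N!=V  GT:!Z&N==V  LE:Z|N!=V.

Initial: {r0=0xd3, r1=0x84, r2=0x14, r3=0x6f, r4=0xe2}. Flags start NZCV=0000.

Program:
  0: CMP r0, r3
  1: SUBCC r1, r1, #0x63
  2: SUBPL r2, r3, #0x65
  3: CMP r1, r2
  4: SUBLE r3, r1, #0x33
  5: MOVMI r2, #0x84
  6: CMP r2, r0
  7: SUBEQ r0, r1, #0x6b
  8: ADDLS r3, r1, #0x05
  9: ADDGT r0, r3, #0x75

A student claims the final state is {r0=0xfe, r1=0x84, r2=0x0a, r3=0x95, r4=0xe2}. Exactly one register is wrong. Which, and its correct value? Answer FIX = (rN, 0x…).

FIX = (r3, 0x89)

[0] flags=0011 → (cmp)
[1] flags=0011 CC?F → skip
[2] flags=0011 PL?T → r2=0x0a
[3] flags=0011 → (cmp)
[4] flags=0011 LE?T → r3=0x51
[5] flags=0011 MI?F → skip
[6] flags=0000 → (cmp)
[7] flags=0000 EQ?F → skip
[8] flags=0000 LS?T → r3=0x89
[9] flags=0000 GT?T → r0=0xfe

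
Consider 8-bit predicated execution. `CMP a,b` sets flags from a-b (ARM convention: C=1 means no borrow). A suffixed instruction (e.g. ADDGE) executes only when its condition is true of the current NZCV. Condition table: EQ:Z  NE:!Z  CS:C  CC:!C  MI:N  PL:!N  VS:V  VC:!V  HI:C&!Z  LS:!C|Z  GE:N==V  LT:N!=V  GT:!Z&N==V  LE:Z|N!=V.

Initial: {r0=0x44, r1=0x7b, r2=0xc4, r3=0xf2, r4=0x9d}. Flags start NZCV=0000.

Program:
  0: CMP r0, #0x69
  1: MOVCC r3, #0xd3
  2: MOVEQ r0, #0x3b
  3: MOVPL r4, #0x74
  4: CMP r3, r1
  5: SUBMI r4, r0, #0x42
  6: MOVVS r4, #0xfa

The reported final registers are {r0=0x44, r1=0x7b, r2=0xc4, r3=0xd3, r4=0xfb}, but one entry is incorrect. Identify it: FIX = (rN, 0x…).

0: ✓ CMP  NZCV=1000
1: ✓ MOVCC  r3←0xd3
2: · MOVEQ
3: · MOVPL
4: ✓ CMP  NZCV=0011
5: · SUBMI
6: ✓ MOVVS  r4←0xfa

FIX = (r4, 0xfa)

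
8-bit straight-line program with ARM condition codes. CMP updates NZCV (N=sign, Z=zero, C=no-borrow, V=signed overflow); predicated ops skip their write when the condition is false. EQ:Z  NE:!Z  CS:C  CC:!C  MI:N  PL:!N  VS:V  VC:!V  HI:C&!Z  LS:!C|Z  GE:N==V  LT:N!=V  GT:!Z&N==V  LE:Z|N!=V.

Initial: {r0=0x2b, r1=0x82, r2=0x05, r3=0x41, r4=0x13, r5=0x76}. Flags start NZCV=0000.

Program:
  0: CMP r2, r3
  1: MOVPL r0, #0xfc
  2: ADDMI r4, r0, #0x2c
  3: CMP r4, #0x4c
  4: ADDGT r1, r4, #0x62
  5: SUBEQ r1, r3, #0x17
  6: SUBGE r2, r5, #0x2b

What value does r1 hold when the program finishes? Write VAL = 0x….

VAL = 0xb9

[0] flags=1000 → (cmp)
[1] flags=1000 PL?F → skip
[2] flags=1000 MI?T → r4=0x57
[3] flags=0010 → (cmp)
[4] flags=0010 GT?T → r1=0xb9
[5] flags=0010 EQ?F → skip
[6] flags=0010 GE?T → r2=0x4b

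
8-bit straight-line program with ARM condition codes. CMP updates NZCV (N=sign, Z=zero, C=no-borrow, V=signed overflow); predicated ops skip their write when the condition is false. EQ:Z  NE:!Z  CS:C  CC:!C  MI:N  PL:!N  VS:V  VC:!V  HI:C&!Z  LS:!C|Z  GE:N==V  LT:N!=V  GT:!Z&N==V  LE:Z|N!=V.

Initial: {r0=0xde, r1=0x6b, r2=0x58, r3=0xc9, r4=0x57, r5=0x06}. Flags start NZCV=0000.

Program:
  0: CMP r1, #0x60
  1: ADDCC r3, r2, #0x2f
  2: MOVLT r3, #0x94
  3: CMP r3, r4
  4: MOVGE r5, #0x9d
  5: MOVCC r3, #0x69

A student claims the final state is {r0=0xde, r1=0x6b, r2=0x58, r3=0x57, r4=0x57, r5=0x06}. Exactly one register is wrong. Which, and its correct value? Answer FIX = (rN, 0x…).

0: ✓ CMP  NZCV=0010
1: · ADDCC
2: · MOVLT
3: ✓ CMP  NZCV=0011
4: · MOVGE
5: · MOVCC

FIX = (r3, 0xc9)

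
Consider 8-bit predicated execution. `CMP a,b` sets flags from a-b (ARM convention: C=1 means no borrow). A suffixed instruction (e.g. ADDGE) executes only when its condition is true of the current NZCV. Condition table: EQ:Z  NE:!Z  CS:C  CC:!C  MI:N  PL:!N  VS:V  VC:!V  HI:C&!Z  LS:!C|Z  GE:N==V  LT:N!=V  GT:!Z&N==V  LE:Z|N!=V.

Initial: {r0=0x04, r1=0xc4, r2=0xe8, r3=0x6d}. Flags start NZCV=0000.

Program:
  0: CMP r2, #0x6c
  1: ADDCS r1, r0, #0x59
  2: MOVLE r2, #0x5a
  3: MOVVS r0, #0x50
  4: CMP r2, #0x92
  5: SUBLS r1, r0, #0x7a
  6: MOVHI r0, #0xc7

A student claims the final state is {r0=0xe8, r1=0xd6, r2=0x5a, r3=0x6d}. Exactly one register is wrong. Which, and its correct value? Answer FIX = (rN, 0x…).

0: ✓ CMP  NZCV=0011
1: ✓ ADDCS  r1←0x5d
2: ✓ MOVLE  r2←0x5a
3: ✓ MOVVS  r0←0x50
4: ✓ CMP  NZCV=1001
5: ✓ SUBLS  r1←0xd6
6: · MOVHI

FIX = (r0, 0x50)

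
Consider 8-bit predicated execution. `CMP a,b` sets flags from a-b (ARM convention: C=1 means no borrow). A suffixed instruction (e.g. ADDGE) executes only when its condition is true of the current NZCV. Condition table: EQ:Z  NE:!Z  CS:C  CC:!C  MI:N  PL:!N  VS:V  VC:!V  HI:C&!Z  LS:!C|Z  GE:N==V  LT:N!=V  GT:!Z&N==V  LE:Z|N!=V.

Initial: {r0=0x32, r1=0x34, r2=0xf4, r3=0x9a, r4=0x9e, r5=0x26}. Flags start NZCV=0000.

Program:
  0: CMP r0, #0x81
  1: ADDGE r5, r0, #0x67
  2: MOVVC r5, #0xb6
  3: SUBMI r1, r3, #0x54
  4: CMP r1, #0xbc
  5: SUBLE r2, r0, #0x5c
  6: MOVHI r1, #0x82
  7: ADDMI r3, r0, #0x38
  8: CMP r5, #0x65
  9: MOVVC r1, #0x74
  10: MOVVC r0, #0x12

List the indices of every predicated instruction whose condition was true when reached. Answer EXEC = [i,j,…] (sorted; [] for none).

0: ✓ CMP  NZCV=1001
1: ✓ ADDGE  r5←0x99
2: · MOVVC
3: ✓ SUBMI  r1←0x46
4: ✓ CMP  NZCV=1001
5: · SUBLE
6: · MOVHI
7: ✓ ADDMI  r3←0x6a
8: ✓ CMP  NZCV=0011
9: · MOVVC
10: · MOVVC

EXEC = [1,3,7]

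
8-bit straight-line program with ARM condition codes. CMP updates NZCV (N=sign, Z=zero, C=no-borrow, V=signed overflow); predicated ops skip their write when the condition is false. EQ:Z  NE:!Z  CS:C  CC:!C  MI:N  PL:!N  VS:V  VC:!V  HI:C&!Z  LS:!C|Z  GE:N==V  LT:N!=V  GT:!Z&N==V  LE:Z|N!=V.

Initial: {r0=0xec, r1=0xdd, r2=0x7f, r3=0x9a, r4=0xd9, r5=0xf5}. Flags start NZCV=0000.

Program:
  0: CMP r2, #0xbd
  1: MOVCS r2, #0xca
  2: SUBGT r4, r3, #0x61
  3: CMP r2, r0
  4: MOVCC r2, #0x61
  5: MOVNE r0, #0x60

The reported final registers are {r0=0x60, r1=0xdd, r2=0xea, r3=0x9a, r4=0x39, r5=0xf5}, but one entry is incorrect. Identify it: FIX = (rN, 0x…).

FIX = (r2, 0x61)

[0] flags=1001 → (cmp)
[1] flags=1001 CS?F → skip
[2] flags=1001 GT?T → r4=0x39
[3] flags=1001 → (cmp)
[4] flags=1001 CC?T → r2=0x61
[5] flags=1001 NE?T → r0=0x60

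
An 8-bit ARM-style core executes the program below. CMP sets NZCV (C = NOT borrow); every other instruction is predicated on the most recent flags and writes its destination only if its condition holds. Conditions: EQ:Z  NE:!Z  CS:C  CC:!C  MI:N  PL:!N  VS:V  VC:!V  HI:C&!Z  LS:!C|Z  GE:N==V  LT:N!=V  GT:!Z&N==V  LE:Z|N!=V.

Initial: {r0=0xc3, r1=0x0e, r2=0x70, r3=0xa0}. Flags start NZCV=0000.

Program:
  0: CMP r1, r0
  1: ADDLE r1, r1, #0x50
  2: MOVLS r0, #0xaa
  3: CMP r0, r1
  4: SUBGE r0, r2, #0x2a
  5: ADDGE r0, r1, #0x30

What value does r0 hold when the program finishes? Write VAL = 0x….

0: ✓ CMP  NZCV=0000
1: · ADDLE
2: ✓ MOVLS  r0←0xaa
3: ✓ CMP  NZCV=1010
4: · SUBGE
5: · ADDGE

VAL = 0xaa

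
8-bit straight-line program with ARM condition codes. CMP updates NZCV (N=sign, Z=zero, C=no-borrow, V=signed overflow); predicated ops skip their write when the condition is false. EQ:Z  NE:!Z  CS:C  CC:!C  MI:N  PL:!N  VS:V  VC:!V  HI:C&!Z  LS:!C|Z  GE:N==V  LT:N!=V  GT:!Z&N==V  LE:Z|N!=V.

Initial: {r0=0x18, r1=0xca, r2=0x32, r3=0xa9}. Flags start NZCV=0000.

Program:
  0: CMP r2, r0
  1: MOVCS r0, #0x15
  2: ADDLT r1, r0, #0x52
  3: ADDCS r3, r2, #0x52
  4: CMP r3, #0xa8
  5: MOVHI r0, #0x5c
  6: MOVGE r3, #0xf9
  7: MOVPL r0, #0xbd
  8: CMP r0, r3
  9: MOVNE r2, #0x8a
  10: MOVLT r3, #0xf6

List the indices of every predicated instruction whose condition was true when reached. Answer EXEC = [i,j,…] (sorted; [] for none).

EXEC = [1,3,9]

[0] flags=0010 → (cmp)
[1] flags=0010 CS?T → r0=0x15
[2] flags=0010 LT?F → skip
[3] flags=0010 CS?T → r3=0x84
[4] flags=1000 → (cmp)
[5] flags=1000 HI?F → skip
[6] flags=1000 GE?F → skip
[7] flags=1000 PL?F → skip
[8] flags=1001 → (cmp)
[9] flags=1001 NE?T → r2=0x8a
[10] flags=1001 LT?F → skip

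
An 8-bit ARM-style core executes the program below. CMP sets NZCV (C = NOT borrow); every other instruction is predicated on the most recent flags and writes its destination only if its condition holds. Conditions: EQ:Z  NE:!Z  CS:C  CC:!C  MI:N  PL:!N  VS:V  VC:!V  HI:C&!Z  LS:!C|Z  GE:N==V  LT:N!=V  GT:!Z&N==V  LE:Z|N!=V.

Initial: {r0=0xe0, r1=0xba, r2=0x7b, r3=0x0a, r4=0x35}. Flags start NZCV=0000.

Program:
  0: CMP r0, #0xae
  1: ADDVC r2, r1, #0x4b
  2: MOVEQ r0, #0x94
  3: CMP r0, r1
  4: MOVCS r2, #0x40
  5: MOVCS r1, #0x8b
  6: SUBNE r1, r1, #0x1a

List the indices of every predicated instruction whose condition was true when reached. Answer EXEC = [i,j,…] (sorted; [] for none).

[0] flags=0010 → (cmp)
[1] flags=0010 VC?T → r2=0x05
[2] flags=0010 EQ?F → skip
[3] flags=0010 → (cmp)
[4] flags=0010 CS?T → r2=0x40
[5] flags=0010 CS?T → r1=0x8b
[6] flags=0010 NE?T → r1=0x71

EXEC = [1,4,5,6]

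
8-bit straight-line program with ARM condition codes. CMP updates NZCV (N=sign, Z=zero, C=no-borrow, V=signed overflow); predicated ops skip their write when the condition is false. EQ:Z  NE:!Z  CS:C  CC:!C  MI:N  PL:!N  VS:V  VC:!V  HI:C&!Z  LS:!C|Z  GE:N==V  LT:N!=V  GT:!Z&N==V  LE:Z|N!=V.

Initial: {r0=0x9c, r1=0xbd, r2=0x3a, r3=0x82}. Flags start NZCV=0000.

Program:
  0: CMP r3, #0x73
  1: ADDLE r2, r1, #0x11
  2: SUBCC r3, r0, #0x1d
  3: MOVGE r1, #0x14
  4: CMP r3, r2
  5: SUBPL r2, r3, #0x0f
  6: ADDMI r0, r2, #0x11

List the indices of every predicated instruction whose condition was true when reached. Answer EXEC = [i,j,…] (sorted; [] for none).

0: ✓ CMP  NZCV=0011
1: ✓ ADDLE  r2←0xce
2: · SUBCC
3: · MOVGE
4: ✓ CMP  NZCV=1000
5: · SUBPL
6: ✓ ADDMI  r0←0xdf

EXEC = [1,6]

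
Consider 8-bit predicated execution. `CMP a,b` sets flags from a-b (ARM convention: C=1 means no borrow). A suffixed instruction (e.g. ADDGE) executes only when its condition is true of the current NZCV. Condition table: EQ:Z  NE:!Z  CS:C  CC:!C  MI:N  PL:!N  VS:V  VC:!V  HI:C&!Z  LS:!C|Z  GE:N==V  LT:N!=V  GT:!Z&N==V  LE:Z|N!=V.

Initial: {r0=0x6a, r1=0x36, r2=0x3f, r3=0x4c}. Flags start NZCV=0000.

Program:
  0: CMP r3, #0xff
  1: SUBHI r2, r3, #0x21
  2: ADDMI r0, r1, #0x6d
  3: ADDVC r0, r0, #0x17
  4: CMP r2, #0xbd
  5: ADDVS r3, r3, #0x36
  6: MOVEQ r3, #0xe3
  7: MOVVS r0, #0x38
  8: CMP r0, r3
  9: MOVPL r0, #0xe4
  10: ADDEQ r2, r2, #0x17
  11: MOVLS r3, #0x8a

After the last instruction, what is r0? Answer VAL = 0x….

VAL = 0x38

0: ✓ CMP  NZCV=0000
1: · SUBHI
2: · ADDMI
3: ✓ ADDVC  r0←0x81
4: ✓ CMP  NZCV=1001
5: ✓ ADDVS  r3←0x82
6: · MOVEQ
7: ✓ MOVVS  r0←0x38
8: ✓ CMP  NZCV=1001
9: · MOVPL
10: · ADDEQ
11: ✓ MOVLS  r3←0x8a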